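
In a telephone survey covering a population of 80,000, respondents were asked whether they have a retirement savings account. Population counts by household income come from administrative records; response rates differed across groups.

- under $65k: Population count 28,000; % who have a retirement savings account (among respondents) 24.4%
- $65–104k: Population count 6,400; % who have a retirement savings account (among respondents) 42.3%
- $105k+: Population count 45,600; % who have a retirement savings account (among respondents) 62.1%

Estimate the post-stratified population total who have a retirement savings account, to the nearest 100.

Apply each group's respondent rate to its population count:
  under $65k: 28,000 × 24.4% = 6832
  $65–104k: 6,400 × 42.3% = 2707.2
  $105k+: 45,600 × 62.1% = 28317.6
Estimated total = 37856.8 → 37,900.

37,900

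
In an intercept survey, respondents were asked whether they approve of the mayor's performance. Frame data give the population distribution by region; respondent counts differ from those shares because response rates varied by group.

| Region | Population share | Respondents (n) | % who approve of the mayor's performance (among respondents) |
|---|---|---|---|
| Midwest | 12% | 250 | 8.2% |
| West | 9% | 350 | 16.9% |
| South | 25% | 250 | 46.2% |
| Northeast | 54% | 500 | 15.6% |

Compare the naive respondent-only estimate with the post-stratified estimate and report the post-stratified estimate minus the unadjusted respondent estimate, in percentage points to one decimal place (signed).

Unadjusted (pooled respondent) estimate weights by respondent counts:
  (250/1350)×8.2 + (350/1350)×16.9 + (250/1350)×46.2 + (500/1350)×15.6 = 20.2333%
Reweighting by population region shares:
  0.12×8.2 + 0.09×16.9 + 0.25×46.2 + 0.54×15.6 = 22.479%
Difference = 22.479 − 20.2333 = 2.2457 pp.

+2.2 percentage points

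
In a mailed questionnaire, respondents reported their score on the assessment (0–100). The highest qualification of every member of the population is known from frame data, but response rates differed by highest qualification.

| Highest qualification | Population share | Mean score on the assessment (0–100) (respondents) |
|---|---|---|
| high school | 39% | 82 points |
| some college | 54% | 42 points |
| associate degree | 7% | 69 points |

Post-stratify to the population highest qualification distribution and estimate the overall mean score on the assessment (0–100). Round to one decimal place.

Each cell contributes population-share × respondent value:
  high school: 0.39 × 82 = 31.98
  some college: 0.54 × 42 = 22.68
  associate degree: 0.07 × 69 = 4.83
Post-stratified estimate = 59.49 → 59.5.

59.5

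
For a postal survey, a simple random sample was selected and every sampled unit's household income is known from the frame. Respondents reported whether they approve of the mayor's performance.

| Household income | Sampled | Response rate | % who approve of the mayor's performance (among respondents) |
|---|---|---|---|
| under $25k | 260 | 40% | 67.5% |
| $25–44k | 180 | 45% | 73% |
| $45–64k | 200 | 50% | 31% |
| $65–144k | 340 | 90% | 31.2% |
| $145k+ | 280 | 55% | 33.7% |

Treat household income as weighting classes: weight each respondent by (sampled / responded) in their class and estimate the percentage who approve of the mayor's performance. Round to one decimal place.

Each respondent's weight = sampled/responded in their class; summing within a class gives n_sampled, so:
  under $25k: 260 × 67.5 = 17,550
  $25–44k: 180 × 73 = 13,140
  $45–64k: 200 × 31 = 6200
  $65–144k: 340 × 31.2 = 10,608
  $145k+: 280 × 33.7 = 9436
Adjusted estimate = 56,934 / 1,260 = 45.1857 → 45.2%.

45.2%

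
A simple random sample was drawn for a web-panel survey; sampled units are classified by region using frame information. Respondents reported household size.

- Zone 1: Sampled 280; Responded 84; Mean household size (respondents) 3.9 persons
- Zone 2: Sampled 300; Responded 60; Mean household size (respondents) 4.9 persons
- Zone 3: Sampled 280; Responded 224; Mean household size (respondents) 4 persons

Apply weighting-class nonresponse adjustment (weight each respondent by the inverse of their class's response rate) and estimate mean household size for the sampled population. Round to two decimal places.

Class response rates: Zone 1 84/280 = 30%, Zone 2 60/300 = 20%, Zone 3 224/280 = 80%.
Inverse-response-rate weighting restores each class to its sampled count, so class totals weight by n_sampled:
  Zone 1: 280 × 3.9 = 1092
  Zone 2: 300 × 4.9 = 1470
  Zone 3: 280 × 4 = 1120
Adjusted estimate = 3682 / 860 = 4.28139 → 4.28.

4.28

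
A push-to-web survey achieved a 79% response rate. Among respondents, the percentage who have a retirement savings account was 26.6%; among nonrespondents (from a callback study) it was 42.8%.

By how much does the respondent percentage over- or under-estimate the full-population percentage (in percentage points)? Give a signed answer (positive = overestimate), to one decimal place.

Nonresponse fraction = 1 − 0.79 = 0.21.
Bias = (nonresponse fraction) × (respondent percentage − nonrespondent percentage)
     = 0.21 × (26.6 − 42.8) = 0.21 × -16.2 = -3.402.

-3.4 percentage points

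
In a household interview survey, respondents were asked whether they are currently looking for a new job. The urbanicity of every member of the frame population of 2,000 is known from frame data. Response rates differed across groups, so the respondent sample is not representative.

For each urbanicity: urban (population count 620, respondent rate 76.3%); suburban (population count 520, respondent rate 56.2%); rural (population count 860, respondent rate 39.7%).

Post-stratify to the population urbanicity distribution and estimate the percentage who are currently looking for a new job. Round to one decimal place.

Weight each group's respondent value by its population share:
  urban: (620/2,000) × 76.3 = 23.653
  suburban: (520/2,000) × 56.2 = 14.612
  rural: (860/2,000) × 39.7 = 17.071
Post-stratified estimate = 55.336 → 55.3%.

55.3%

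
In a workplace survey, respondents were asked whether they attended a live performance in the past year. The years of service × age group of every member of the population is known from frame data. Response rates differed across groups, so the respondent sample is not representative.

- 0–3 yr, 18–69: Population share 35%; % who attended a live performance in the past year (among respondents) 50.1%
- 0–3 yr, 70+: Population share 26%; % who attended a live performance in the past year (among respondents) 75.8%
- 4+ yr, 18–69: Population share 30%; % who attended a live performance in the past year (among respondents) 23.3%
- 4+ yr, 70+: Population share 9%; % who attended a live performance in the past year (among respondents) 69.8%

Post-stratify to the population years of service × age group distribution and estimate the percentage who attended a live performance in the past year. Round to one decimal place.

50.5%

Weight each group's respondent value by its population share:
  0–3 yr, 18–69: 0.35 × 50.1 = 17.535
  0–3 yr, 70+: 0.26 × 75.8 = 19.708
  4+ yr, 18–69: 0.3 × 23.3 = 6.99
  4+ yr, 70+: 0.09 × 69.8 = 6.282
Post-stratified estimate = 50.515 → 50.5%.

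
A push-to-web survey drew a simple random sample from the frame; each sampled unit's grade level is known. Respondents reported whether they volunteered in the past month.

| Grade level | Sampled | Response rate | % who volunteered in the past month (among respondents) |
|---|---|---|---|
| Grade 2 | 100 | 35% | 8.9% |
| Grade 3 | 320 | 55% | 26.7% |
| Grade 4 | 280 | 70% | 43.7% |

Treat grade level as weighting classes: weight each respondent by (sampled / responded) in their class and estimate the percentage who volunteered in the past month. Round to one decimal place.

31.0%

Inverse-response-rate weighting restores each class to its sampled count, so class totals weight by n_sampled:
  Grade 2: 100 × 8.9 = 890
  Grade 3: 320 × 26.7 = 8544
  Grade 4: 280 × 43.7 = 12,236
Adjusted estimate = 21,670 / 700 = 30.9571 → 31.0%.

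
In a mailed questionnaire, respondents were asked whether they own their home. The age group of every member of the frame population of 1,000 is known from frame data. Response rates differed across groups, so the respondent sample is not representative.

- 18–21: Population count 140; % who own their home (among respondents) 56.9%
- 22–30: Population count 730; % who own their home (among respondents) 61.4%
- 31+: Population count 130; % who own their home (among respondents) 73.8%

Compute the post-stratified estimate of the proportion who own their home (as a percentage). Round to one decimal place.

62.4%

Post-stratification weights by population share, not respondent share:
  18–21: (140/1,000) × 56.9 = 7.966
  22–30: (730/1,000) × 61.4 = 44.822
  31+: (130/1,000) × 73.8 = 9.594
Post-stratified estimate = 62.382 → 62.4%.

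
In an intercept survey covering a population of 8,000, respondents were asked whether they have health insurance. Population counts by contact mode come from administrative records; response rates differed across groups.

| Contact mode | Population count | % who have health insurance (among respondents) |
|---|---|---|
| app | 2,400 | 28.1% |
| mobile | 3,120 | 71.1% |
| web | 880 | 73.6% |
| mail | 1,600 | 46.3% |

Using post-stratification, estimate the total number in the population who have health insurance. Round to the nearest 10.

4,280

Estimated count per cell = population count × respondent percentage:
  app: 2,400 × 28.1% = 674.4
  mobile: 3,120 × 71.1% = 2218.32
  web: 880 × 73.6% = 647.68
  mail: 1,600 × 46.3% = 740.8
Estimated total = 4281.2 → 4,280.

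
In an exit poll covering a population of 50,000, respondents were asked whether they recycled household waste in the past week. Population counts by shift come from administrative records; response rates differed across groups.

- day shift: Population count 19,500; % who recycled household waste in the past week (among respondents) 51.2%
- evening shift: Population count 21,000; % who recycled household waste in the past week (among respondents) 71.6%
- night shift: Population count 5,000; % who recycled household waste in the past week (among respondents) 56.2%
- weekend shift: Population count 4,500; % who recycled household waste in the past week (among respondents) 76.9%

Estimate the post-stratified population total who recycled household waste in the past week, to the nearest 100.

31,300

Apply each group's respondent rate to its population count:
  day shift: 19,500 × 51.2% = 9984
  evening shift: 21,000 × 71.6% = 15,036
  night shift: 5,000 × 56.2% = 2810
  weekend shift: 4,500 × 76.9% = 3460.5
Estimated total = 31290.5 → 31,300.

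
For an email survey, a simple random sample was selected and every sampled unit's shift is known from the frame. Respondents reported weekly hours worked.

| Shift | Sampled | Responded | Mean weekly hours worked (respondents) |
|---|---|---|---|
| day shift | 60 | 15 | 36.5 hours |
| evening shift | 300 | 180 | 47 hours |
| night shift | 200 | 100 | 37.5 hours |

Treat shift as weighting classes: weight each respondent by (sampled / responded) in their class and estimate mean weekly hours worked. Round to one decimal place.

42.5

Class response rates: day shift 15/60 = 25%, evening shift 180/300 = 60%, night shift 100/200 = 50%.
With weight = n_sampled/n_responded per class, the weighted class total is n_sampled:
  day shift: 60 × 36.5 = 2190
  evening shift: 300 × 47 = 14,100
  night shift: 200 × 37.5 = 7500
Adjusted estimate = 23,790 / 560 = 42.4821 → 42.5.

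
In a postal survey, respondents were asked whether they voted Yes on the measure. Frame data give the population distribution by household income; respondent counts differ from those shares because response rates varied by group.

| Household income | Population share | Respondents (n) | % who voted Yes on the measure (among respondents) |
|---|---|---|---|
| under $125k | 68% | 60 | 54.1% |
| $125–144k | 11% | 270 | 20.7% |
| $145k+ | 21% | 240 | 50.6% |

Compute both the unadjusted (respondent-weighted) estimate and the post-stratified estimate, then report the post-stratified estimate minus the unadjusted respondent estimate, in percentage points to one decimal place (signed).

Unadjusted (pooled respondent) estimate weights by respondent counts:
  (60/570)×54.1 + (270/570)×20.7 + (240/570)×50.6 = 36.8053%
Reweighting by population household income shares:
  0.68×54.1 + 0.11×20.7 + 0.21×50.6 = 49.691%
Difference = 49.691 − 36.8053 = 12.8857 pp.

+12.9 percentage points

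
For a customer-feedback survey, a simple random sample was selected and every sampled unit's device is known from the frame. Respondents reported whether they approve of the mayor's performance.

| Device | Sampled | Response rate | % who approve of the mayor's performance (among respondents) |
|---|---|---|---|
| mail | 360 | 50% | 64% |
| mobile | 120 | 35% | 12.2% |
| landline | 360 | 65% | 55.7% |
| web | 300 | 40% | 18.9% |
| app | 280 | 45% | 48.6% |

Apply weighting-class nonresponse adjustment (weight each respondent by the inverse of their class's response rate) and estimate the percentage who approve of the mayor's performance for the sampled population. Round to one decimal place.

45.0%

Each respondent's weight = sampled/responded in their class; summing within a class gives n_sampled, so:
  mail: 360 × 64 = 23,040
  mobile: 120 × 12.2 = 1464
  landline: 360 × 55.7 = 20,052
  web: 300 × 18.9 = 5670
  app: 280 × 48.6 = 13,608
Adjusted estimate = 63,834 / 1,420 = 44.9535 → 45.0%.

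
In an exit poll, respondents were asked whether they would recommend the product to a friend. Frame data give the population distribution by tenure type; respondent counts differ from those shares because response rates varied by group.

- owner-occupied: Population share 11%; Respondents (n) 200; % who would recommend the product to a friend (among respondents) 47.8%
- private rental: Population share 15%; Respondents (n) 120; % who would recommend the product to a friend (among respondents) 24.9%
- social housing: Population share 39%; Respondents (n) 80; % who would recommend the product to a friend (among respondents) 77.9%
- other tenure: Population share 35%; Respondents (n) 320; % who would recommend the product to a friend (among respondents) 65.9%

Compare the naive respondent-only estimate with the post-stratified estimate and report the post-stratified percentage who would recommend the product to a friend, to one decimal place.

62.4%

Without adjustment, the pooled respondent share is:
  (200/720)×47.8 + (120/720)×24.9 + (80/720)×77.9 + (320/720)×65.9 = 55.3722%
Reweighting by population tenure type shares:
  0.11×47.8 + 0.15×24.9 + 0.39×77.9 + 0.35×65.9 = 62.439%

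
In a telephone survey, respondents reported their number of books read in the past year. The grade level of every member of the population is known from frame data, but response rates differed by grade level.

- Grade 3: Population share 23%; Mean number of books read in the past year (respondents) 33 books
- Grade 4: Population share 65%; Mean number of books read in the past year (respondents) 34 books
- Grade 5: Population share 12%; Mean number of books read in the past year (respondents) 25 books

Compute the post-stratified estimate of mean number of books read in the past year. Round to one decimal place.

Each cell contributes population-share × respondent value:
  Grade 3: 0.23 × 33 = 7.59
  Grade 4: 0.65 × 34 = 22.1
  Grade 5: 0.12 × 25 = 3
Post-stratified estimate = 32.69 → 32.7.

32.7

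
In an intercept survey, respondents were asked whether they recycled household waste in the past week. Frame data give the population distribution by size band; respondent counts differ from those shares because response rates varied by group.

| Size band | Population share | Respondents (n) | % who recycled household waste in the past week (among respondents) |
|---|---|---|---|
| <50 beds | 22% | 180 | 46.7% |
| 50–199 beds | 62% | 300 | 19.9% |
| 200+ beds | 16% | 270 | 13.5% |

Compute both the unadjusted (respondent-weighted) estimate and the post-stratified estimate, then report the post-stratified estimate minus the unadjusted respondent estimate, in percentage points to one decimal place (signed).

+0.7 percentage points

Unadjusted (pooled respondent) estimate weights by respondent counts:
  (180/750)×46.7 + (300/750)×19.9 + (270/750)×13.5 = 24.028%
Post-stratified estimate weights by population shares:
  0.22×46.7 + 0.62×19.9 + 0.16×13.5 = 24.772%
Difference = 24.772 − 24.028 = 0.744 pp.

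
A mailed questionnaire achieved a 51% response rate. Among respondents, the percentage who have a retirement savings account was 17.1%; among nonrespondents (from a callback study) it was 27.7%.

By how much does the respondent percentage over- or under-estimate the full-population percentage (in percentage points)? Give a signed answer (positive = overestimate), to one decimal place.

Nonresponse fraction = 1 − 0.51 = 0.49.
Bias = (nonresponse fraction) × (respondent percentage − nonrespondent percentage)
     = 0.49 × (17.1 − 27.7) = 0.49 × -10.6 = -5.194.

-5.2 percentage points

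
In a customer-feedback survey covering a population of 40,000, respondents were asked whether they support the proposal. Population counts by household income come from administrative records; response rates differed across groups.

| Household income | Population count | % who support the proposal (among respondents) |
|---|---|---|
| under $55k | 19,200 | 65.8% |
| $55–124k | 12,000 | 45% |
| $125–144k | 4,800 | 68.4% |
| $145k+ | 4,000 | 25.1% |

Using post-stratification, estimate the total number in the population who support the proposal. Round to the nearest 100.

Estimated count per cell = population count × respondent percentage:
  under $55k: 19,200 × 65.8% = 12633.6
  $55–124k: 12,000 × 45% = 5400
  $125–144k: 4,800 × 68.4% = 3283.2
  $145k+: 4,000 × 25.1% = 1004
Estimated total = 22320.8 → 22,300.

22,300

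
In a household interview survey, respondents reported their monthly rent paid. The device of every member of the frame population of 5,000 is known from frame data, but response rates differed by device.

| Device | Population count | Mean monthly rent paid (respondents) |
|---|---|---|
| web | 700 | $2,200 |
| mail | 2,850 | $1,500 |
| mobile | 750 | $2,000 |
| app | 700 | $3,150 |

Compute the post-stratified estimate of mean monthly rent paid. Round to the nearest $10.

Each cell contributes population-share × respondent value:
  web: (700/5,000) × 2200 = 308
  mail: (2,850/5,000) × 1500 = 855
  mobile: (750/5,000) × 2000 = 300
  app: (700/5,000) × 3150 = 441
Post-stratified estimate = 1904 → $1,900.

$1,900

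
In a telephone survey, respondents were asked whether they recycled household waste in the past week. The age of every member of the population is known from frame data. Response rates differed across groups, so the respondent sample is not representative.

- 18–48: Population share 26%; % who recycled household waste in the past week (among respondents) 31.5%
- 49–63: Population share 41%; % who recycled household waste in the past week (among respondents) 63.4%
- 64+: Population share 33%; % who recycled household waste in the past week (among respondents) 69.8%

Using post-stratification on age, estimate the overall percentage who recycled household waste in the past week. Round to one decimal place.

Weight each group's respondent value by its population share:
  18–48: 0.26 × 31.5 = 8.19
  49–63: 0.41 × 63.4 = 25.994
  64+: 0.33 × 69.8 = 23.034
Post-stratified estimate = 57.218 → 57.2%.

57.2%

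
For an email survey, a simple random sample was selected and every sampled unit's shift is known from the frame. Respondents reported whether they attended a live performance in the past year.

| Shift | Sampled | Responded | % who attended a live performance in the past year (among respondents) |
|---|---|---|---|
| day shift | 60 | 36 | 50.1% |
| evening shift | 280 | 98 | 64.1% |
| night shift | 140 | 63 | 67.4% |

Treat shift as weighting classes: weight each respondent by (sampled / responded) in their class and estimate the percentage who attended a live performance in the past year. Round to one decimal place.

Class response rates: day shift 36/60 = 60%, evening shift 98/280 = 35%, night shift 63/140 = 45%.
Each respondent's weight = sampled/responded in their class; summing within a class gives n_sampled, so:
  day shift: 60 × 50.1 = 3006
  evening shift: 280 × 64.1 = 17,948
  night shift: 140 × 67.4 = 9436
Adjusted estimate = 30,390 / 480 = 63.3125 → 63.3%.

63.3%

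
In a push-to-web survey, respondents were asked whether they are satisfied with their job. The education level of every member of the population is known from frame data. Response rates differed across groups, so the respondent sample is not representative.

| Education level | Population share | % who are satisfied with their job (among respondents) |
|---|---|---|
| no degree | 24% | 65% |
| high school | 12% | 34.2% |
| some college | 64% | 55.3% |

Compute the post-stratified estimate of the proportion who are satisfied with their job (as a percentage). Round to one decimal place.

55.1%

Post-stratification weights by population share, not respondent share:
  no degree: 0.24 × 65 = 15.6
  high school: 0.12 × 34.2 = 4.104
  some college: 0.64 × 55.3 = 35.392
Post-stratified estimate = 55.096 → 55.1%.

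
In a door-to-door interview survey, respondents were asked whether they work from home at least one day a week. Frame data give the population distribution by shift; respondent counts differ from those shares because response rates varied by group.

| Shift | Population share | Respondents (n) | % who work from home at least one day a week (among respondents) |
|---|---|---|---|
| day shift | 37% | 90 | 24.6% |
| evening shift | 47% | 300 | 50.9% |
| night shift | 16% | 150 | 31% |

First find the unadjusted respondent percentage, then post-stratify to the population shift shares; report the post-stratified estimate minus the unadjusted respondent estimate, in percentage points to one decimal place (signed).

-3.0 percentage points

Without adjustment, the pooled respondent share is:
  (90/540)×24.6 + (300/540)×50.9 + (150/540)×31 = 40.9889%
Reweighting by population shift shares:
  0.37×24.6 + 0.47×50.9 + 0.16×31 = 37.985%
Difference = 37.985 − 40.9889 = -3.0039 pp.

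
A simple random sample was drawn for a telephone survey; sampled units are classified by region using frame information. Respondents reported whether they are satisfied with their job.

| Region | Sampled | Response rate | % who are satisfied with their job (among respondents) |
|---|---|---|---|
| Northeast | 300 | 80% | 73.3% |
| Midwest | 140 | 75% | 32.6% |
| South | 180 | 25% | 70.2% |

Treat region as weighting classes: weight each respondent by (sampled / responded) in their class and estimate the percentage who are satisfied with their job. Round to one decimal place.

63.2%

With weight = n_sampled/n_responded per class, the weighted class total is n_sampled:
  Northeast: 300 × 73.3 = 21,990
  Midwest: 140 × 32.6 = 4564
  South: 180 × 70.2 = 12,636
Adjusted estimate = 39,190 / 620 = 63.2097 → 63.2%.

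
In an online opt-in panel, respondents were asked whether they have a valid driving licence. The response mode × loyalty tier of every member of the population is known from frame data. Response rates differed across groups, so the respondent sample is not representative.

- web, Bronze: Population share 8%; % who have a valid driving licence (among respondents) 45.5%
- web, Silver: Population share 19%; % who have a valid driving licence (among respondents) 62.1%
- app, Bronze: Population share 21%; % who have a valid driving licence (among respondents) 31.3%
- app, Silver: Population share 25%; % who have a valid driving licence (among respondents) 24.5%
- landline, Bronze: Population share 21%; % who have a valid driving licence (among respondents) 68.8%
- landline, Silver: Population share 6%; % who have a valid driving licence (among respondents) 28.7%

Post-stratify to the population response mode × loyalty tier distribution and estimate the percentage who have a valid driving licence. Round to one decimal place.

44.3%

Post-stratification weights by population share, not respondent share:
  web, Bronze: 0.08 × 45.5 = 3.64
  web, Silver: 0.19 × 62.1 = 11.799
  app, Bronze: 0.21 × 31.3 = 6.573
  app, Silver: 0.25 × 24.5 = 6.125
  landline, Bronze: 0.21 × 68.8 = 14.448
  landline, Silver: 0.06 × 28.7 = 1.722
Post-stratified estimate = 44.307 → 44.3%.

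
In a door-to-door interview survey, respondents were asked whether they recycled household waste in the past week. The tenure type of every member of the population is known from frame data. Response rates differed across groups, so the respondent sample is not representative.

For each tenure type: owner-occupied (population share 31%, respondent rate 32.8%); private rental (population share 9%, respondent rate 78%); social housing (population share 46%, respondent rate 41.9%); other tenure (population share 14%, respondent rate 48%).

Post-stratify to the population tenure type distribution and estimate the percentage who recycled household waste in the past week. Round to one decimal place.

43.2%

Weight each group's respondent value by its population share:
  owner-occupied: 0.31 × 32.8 = 10.168
  private rental: 0.09 × 78 = 7.02
  social housing: 0.46 × 41.9 = 19.274
  other tenure: 0.14 × 48 = 6.72
Post-stratified estimate = 43.182 → 43.2%.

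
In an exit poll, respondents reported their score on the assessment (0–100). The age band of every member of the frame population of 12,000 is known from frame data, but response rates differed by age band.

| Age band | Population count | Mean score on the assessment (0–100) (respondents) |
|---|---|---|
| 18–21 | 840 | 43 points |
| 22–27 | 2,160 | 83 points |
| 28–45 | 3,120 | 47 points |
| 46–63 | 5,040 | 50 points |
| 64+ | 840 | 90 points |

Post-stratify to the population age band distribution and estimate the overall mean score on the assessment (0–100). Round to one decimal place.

57.5

Reweight to the known age band distribution:
  18–21: (840/12,000) × 43 = 3.01
  22–27: (2,160/12,000) × 83 = 14.94
  28–45: (3,120/12,000) × 47 = 12.22
  46–63: (5,040/12,000) × 50 = 21
  64+: (840/12,000) × 90 = 6.3
Post-stratified estimate = 57.47 → 57.5.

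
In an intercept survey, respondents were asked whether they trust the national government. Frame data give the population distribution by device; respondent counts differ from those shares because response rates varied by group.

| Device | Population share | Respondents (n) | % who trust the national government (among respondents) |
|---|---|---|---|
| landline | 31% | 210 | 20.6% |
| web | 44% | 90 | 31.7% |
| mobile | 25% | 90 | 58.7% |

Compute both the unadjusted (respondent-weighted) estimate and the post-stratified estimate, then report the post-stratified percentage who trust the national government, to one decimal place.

35.0%

Unadjusted (pooled respondent) estimate weights by respondent counts:
  (210/390)×20.6 + (90/390)×31.7 + (90/390)×58.7 = 31.9538%
Reweighting by population device shares:
  0.31×20.6 + 0.44×31.7 + 0.25×58.7 = 35.009%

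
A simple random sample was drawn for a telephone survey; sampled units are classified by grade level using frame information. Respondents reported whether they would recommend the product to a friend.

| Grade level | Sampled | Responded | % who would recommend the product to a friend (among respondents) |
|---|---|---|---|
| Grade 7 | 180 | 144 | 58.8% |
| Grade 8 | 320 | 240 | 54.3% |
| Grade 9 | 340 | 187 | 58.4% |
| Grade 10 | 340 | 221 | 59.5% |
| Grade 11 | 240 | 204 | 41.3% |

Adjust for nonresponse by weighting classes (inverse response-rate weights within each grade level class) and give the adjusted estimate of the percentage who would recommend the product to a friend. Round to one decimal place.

Class response rates: Grade 7 144/180 = 80%, Grade 8 240/320 = 75%, Grade 9 187/340 = 55%, Grade 10 221/340 = 65%, Grade 11 204/240 = 85%.
Each respondent's weight = sampled/responded in their class; summing within a class gives n_sampled, so:
  Grade 7: 180 × 58.8 = 10,584
  Grade 8: 320 × 54.3 = 17,376
  Grade 9: 340 × 58.4 = 19,856
  Grade 10: 340 × 59.5 = 20,230
  Grade 11: 240 × 41.3 = 9912
Adjusted estimate = 77,958 / 1,420 = 54.9 → 54.9%.

54.9%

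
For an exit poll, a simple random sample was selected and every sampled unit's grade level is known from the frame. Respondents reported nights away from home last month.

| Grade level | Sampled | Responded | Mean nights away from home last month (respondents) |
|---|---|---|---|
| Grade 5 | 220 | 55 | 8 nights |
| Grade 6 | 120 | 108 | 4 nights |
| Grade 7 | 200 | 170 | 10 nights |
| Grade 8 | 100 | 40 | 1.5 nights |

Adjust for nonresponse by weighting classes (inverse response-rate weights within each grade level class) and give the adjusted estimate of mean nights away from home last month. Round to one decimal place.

6.9

Response rates by class: Grade 5 55/220 = 25%, Grade 6 108/120 = 90%, Grade 7 170/200 = 85%, Grade 8 40/100 = 40%.
With weight = n_sampled/n_responded per class, the weighted class total is n_sampled:
  Grade 5: 220 × 8 = 1760
  Grade 6: 120 × 4 = 480
  Grade 7: 200 × 10 = 2000
  Grade 8: 100 × 1.5 = 150
Adjusted estimate = 4390 / 640 = 6.85938 → 6.9.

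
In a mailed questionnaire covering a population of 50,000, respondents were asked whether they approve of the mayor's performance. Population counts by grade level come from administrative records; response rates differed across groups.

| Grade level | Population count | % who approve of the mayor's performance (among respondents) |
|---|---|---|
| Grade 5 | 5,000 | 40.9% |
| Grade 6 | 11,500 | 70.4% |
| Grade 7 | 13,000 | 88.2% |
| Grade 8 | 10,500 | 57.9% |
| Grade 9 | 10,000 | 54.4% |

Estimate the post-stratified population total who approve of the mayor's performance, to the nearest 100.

33,100

Apply each group's respondent rate to its population count:
  Grade 5: 5,000 × 40.9% = 2045
  Grade 6: 11,500 × 70.4% = 8096
  Grade 7: 13,000 × 88.2% = 11,466
  Grade 8: 10,500 × 57.9% = 6079.5
  Grade 9: 10,000 × 54.4% = 5440
Estimated total = 33126.5 → 33,100.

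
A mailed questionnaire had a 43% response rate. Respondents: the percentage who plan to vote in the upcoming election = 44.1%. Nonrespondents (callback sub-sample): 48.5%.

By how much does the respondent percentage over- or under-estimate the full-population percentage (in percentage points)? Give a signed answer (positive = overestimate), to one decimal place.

Nonresponse fraction = 1 − 0.43 = 0.57.
Bias = (nonresponse fraction) × (respondent percentage − nonrespondent percentage)
     = 0.57 × (44.1 − 48.5) = 0.57 × -4.4 = -2.508.

-2.5 percentage points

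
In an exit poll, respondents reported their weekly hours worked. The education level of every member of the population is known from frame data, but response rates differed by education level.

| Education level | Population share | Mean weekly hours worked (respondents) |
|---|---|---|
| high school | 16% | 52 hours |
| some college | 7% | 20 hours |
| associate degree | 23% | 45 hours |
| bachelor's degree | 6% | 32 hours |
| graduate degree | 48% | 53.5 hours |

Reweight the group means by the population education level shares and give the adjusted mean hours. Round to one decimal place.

47.7

Reweight to the known education level distribution:
  high school: 0.16 × 52 = 8.32
  some college: 0.07 × 20 = 1.4
  associate degree: 0.23 × 45 = 10.35
  bachelor's degree: 0.06 × 32 = 1.92
  graduate degree: 0.48 × 53.5 = 25.68
Post-stratified estimate = 47.67 → 47.7.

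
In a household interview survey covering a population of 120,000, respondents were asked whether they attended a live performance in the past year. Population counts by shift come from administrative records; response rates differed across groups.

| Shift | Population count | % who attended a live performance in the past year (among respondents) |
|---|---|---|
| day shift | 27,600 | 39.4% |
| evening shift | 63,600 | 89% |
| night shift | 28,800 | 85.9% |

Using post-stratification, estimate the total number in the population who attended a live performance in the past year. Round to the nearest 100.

92,200

Each cell contributes its population count × the respondent rate:
  day shift: 27,600 × 39.4% = 10874.4
  evening shift: 63,600 × 89% = 56,604
  night shift: 28,800 × 85.9% = 24739.2
Estimated total = 92217.6 → 92,200.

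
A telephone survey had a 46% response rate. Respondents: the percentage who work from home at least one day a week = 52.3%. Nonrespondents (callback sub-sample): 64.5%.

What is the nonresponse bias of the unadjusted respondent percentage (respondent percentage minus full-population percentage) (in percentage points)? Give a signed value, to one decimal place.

-6.6 percentage points

Nonresponse fraction = 1 − 0.46 = 0.54.
Bias = (nonresponse fraction) × (respondent percentage − nonrespondent percentage)
     = 0.54 × (52.3 − 64.5) = 0.54 × -12.2 = -6.588.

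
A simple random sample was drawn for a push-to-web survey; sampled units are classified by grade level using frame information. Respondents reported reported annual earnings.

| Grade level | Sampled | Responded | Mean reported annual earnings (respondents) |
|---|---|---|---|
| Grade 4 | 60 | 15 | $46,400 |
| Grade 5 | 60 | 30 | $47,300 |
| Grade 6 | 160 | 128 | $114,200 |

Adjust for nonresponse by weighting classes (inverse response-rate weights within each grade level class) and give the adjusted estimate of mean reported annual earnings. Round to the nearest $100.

$85,300

Class response rates: Grade 4 15/60 = 25%, Grade 5 30/60 = 50%, Grade 6 128/160 = 80%.
Weighting each respondent by the inverse class response rate inflates each class back to its sampled size, so the class weight is n_sampled:
  Grade 4: 60 × 46,400 = 2,784,000
  Grade 5: 60 × 47,300 = 2,838,000
  Grade 6: 160 × 114,200 = 18,272,000
Adjusted estimate = 23,894,000 / 280 = 85335.7 → $85,300.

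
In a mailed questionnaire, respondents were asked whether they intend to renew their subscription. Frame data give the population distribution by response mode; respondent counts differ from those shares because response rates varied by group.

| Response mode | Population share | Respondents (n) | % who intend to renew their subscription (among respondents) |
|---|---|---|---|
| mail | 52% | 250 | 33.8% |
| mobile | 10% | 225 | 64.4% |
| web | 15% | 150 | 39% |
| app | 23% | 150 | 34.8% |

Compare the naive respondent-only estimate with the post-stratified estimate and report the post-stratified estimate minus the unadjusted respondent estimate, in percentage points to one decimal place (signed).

-6.0 percentage points

Without adjustment, the pooled respondent share is:
  (250/775)×33.8 + (225/775)×64.4 + (150/775)×39 + (150/775)×34.8 = 43.8839%
Reweighting by population response mode shares:
  0.52×33.8 + 0.1×64.4 + 0.15×39 + 0.23×34.8 = 37.87%
Difference = 37.87 − 43.8839 = -6.0139 pp.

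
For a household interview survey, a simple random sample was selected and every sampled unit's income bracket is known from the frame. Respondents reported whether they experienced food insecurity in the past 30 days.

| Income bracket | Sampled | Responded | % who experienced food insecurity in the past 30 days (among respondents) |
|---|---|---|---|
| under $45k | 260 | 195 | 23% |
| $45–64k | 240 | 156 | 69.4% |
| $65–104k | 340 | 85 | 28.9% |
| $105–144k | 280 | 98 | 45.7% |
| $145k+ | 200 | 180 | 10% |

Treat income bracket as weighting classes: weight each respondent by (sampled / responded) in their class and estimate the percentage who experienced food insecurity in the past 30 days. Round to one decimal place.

Class response rates: under $45k 195/260 = 75%, $45–64k 156/240 = 65%, $65–104k 85/340 = 25%, $105–144k 98/280 = 35%, $145k+ 180/200 = 90%.
Each respondent's weight = sampled/responded in their class; summing within a class gives n_sampled, so:
  under $45k: 260 × 23 = 5980
  $45–64k: 240 × 69.4 = 16,656
  $65–104k: 340 × 28.9 = 9826
  $105–144k: 280 × 45.7 = 12,796
  $145k+: 200 × 10 = 2000
Adjusted estimate = 47,258 / 1,320 = 35.8015 → 35.8%.

35.8%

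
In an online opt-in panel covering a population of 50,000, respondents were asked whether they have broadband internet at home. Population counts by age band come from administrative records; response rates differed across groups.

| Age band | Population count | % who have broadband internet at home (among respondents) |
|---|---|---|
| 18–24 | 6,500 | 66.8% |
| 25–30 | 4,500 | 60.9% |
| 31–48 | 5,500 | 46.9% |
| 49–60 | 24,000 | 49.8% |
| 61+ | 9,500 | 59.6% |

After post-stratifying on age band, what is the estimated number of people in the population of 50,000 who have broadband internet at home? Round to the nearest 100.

27,300

Each cell contributes its population count × the respondent rate:
  18–24: 6,500 × 66.8% = 4342
  25–30: 4,500 × 60.9% = 2740.5
  31–48: 5,500 × 46.9% = 2579.5
  49–60: 24,000 × 49.8% = 11,952
  61+: 9,500 × 59.6% = 5662
Estimated total = 27,276 → 27,300.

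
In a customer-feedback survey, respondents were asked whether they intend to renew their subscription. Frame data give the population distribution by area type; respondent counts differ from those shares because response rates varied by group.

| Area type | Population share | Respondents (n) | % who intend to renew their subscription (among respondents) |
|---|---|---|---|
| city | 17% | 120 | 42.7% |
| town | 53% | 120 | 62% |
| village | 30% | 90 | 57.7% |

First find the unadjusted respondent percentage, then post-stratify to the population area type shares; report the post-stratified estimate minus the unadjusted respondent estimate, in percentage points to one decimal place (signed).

+3.6 percentage points

Naive respondent-only estimate (weights = respondent counts):
  (120/330)×42.7 + (120/330)×62 + (90/330)×57.7 = 53.8091%
Post-stratifying to population shares instead:
  0.17×42.7 + 0.53×62 + 0.3×57.7 = 57.429%
Difference = 57.429 − 53.8091 = 3.6199 pp.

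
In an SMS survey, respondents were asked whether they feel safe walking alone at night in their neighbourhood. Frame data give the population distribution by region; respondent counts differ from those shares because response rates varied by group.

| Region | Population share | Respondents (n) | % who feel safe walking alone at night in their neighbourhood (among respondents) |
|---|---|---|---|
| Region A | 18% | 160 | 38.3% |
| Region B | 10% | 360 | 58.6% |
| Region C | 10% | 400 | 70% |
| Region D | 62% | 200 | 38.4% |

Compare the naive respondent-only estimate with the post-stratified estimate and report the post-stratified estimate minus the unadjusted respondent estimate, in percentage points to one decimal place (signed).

-12.6 percentage points

Without adjustment, the pooled respondent share is:
  (160/1120)×38.3 + (360/1120)×58.6 + (400/1120)×70 + (200/1120)×38.4 = 56.1643%
Post-stratified estimate weights by population shares:
  0.18×38.3 + 0.1×58.6 + 0.1×70 + 0.62×38.4 = 43.562%
Difference = 43.562 − 56.1643 = -12.6023 pp.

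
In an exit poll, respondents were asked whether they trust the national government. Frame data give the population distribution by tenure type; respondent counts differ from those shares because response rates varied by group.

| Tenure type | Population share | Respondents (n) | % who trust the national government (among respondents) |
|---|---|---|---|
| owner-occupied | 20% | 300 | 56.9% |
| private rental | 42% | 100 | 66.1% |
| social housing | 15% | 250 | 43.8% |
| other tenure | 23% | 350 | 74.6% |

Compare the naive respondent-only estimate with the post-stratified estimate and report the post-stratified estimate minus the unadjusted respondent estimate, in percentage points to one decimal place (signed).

Unadjusted (pooled respondent) estimate weights by respondent counts:
  (300/1000)×56.9 + (100/1000)×66.1 + (250/1000)×43.8 + (350/1000)×74.6 = 60.74%
Post-stratifying to population shares instead:
  0.2×56.9 + 0.42×66.1 + 0.15×43.8 + 0.23×74.6 = 62.87%
Difference = 62.87 − 60.74 = 2.13 pp.

+2.1 percentage points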